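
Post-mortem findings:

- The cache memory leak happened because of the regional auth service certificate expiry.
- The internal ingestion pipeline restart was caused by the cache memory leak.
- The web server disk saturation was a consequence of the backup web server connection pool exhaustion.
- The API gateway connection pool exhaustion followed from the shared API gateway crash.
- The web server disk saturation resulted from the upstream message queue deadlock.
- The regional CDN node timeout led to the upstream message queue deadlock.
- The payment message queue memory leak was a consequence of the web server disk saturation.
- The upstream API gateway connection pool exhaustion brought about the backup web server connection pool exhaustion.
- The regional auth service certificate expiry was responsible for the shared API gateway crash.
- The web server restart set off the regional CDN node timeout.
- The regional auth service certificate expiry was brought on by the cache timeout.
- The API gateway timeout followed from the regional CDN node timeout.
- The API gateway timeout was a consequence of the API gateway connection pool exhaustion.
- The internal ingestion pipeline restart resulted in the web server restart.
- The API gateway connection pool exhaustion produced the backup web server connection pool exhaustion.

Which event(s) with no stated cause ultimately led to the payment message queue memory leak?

the cache timeout, the upstream API gateway connection pool exhaustion

Tracing upstream from the payment message queue memory leak: the payment message queue memory leak ← the web server disk saturation ← the backup web server connection pool exhaustion ← the API gateway connection pool exhaustion ← the shared API gateway crash ← the regional auth service certificate expiry ← the cache timeout.
A separate upstream branch: the payment message queue memory leak ← the web server disk saturation ← the backup web server connection pool exhaustion ← the upstream API gateway connection pool exhaustion.
Each of those chain origins has no stated cause.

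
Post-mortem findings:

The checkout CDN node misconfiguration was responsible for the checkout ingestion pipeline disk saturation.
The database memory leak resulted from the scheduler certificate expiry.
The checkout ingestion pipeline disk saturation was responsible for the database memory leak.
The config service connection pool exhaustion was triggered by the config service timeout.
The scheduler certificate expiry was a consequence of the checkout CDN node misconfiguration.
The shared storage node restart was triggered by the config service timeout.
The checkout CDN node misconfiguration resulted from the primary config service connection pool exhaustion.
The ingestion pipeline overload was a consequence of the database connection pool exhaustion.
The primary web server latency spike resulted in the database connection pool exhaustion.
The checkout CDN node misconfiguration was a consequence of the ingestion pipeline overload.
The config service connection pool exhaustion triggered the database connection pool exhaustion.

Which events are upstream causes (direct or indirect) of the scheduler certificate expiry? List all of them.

Immediate cause of the scheduler certificate expiry: the checkout CDN node misconfiguration.
Further upstream: the config service timeout, the primary web server latency spike, the config service connection pool exhaustion, the database connection pool exhaustion, the primary config service connection pool exhaustion, the ingestion pipeline overload.

the checkout CDN node misconfiguration, the config service connection pool exhaustion, the config service timeout, the database connection pool exhaustion, the ingestion pipeline overload, the primary config service connection pool exhaustion, the primary web server latency spike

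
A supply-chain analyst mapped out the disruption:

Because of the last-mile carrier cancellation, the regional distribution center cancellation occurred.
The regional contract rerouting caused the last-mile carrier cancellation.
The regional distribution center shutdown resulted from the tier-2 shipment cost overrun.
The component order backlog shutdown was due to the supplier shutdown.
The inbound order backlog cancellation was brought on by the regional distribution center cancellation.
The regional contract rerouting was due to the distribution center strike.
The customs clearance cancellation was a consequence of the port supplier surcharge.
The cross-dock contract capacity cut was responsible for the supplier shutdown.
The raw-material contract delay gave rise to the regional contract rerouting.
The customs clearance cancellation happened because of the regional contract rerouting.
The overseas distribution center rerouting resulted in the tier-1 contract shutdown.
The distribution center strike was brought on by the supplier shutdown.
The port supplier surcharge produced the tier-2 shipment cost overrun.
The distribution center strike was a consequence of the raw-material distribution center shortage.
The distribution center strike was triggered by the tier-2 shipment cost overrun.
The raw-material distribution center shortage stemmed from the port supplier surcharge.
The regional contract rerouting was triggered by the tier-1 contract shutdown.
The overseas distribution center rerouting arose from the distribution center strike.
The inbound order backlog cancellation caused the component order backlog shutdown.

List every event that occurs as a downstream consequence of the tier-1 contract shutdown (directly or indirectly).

the component order backlog shutdown, the customs clearance cancellation, the inbound order backlog cancellation, the last-mile carrier cancellation, the regional contract rerouting, the regional distribution center cancellation

Direct effects: the regional contract rerouting.
2 steps out: the last-mile carrier cancellation, the customs clearance cancellation.
3 steps out: the regional distribution center cancellation.
4 steps out: the inbound order backlog cancellation.
5 steps out: the component order backlog shutdown.
Not reachable from it: the cross-dock contract capacity cut, the supplier shutdown, the port supplier surcharge, the tier-2 shipment cost overrun, the raw-material distribution center shortage, the distribution center strike, the overseas distribution center rerouting, the raw-material contract delay, the regional distribution center shutdown.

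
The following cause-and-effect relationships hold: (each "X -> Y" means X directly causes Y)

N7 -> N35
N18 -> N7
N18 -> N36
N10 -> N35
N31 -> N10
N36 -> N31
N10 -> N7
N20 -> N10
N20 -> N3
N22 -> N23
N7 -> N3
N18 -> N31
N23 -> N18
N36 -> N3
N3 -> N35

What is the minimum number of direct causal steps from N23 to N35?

Shortest chain: N23 → N18 → N7 → N35.

3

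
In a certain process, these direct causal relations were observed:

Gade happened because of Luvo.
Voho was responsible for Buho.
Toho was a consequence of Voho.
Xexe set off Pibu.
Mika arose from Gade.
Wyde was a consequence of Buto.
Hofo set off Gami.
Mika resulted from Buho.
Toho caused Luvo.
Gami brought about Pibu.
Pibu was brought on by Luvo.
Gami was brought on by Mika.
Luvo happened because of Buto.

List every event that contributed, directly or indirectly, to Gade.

Immediate cause of Gade: Luvo.
Further upstream: Buto, Voho, Toho.

Buto, Luvo, Toho, Voho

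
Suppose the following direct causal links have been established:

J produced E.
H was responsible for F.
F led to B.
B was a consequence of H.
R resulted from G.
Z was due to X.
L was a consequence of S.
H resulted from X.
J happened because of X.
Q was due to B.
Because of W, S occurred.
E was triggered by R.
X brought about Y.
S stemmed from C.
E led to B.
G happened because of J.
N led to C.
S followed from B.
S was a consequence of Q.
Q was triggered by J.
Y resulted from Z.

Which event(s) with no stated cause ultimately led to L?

Tracing upstream from L: L ← S ← B ← H ← X.
A separate upstream branch: L ← S ← C ← N.
A separate upstream branch: L ← S ← W.
Each of those chain origins has no stated cause.

N, W, X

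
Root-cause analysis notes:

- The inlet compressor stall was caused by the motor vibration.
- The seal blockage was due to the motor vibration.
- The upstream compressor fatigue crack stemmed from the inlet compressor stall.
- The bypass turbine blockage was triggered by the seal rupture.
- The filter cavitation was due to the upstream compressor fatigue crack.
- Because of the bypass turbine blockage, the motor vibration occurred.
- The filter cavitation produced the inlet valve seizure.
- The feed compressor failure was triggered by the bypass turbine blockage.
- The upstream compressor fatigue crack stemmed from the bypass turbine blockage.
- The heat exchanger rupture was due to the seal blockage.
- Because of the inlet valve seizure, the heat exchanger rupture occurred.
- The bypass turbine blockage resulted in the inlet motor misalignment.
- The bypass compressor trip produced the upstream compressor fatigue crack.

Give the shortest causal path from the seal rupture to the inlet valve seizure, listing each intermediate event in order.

the seal rupture → the bypass turbine blockage
the bypass turbine blockage → the upstream compressor fatigue crack
the upstream compressor fatigue crack → the filter cavitation
the filter cavitation → the inlet valve seizure
Length: 4 steps.

the seal rupture → the bypass turbine blockage → the upstream compressor fatigue crack → the filter cavitation → the inlet valve seizure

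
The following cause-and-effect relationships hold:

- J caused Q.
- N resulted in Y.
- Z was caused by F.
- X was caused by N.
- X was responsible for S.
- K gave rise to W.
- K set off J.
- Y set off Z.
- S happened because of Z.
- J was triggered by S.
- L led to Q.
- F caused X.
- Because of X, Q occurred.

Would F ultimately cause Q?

There is a causal chain: F → X → Q.

Yes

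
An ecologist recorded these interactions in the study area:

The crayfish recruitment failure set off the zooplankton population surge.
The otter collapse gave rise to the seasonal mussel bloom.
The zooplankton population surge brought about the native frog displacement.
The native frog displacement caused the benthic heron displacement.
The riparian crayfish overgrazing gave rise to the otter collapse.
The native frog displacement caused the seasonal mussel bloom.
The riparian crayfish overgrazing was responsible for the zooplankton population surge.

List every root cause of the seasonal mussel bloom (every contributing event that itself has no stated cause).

Tracing upstream from the seasonal mussel bloom: the seasonal mussel bloom ← the native frog displacement ← the zooplankton population surge ← the crayfish recruitment failure.
A separate upstream branch: the seasonal mussel bloom ← the otter collapse ← the riparian crayfish overgrazing.
Each of those chain origins has no stated cause.

the crayfish recruitment failure, the riparian crayfish overgrazing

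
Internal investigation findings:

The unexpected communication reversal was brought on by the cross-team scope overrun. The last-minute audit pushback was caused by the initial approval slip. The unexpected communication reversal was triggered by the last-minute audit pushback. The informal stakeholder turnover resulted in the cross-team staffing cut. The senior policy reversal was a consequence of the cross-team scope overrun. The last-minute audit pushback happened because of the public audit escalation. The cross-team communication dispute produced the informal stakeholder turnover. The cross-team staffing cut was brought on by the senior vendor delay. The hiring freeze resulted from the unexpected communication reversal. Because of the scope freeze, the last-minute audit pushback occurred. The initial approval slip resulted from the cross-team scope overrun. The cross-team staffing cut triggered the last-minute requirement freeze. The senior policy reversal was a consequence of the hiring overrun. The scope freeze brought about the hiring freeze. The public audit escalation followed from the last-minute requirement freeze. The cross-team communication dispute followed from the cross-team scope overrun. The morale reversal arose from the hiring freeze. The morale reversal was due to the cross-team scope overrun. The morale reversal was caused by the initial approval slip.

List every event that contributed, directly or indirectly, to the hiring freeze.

Immediate causes of the hiring freeze: the scope freeze, the unexpected communication reversal.
Further upstream: the cross-team scope overrun, the cross-team communication dispute, the senior vendor delay, the informal stakeholder turnover, the cross-team staffing cut, the last-minute requirement freeze, the initial approval slip, the public audit escalation, the last-minute audit pushback.

the cross-team communication dispute, the cross-team scope overrun, the cross-team staffing cut, the informal stakeholder turnover, the initial approval slip, the last-minute audit pushback, the last-minute requirement freeze, the public audit escalation, the scope freeze, the senior vendor delay, the unexpected communication reversal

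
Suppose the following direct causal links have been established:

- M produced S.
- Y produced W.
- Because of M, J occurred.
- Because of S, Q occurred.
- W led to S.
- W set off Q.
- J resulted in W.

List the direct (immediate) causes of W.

J, Y

Upstream contributors include M, but only J, Y feed directly into W.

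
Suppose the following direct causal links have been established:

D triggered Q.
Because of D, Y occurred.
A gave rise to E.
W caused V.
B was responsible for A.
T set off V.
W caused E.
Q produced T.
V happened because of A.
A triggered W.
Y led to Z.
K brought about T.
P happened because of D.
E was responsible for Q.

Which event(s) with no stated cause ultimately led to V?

Tracing upstream from V: V ← T ← Q ← D.
A separate upstream branch: V ← A ← B.
A separate upstream branch: V ← T ← K.
Each of those chain origins has no stated cause.

B, D, K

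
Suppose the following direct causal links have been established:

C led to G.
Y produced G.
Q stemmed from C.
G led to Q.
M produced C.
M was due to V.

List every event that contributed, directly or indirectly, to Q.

Immediate causes of Q: C, G.
Further upstream: V, M, Y.

C, G, M, V, Y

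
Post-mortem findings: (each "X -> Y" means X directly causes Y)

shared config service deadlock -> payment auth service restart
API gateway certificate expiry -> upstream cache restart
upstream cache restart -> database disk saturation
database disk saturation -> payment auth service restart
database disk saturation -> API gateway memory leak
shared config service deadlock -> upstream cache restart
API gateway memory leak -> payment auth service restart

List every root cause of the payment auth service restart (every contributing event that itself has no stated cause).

Tracing upstream from the payment auth service restart: the payment auth service restart ← the shared config service deadlock.
A separate upstream branch: the payment auth service restart ← the database disk saturation ← the upstream cache restart ← the API gateway certificate expiry.
Each of those chain origins has no stated cause.

the API gateway certificate expiry, the shared config service deadlock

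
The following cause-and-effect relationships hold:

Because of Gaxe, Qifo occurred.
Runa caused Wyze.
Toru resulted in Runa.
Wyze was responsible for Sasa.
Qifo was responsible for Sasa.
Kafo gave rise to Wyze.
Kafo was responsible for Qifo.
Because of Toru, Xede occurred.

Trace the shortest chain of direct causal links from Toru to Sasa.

Toru → Runa → Wyze → Sasa

Toru → Runa
Runa → Wyze
Wyze → Sasa
Length: 3 steps.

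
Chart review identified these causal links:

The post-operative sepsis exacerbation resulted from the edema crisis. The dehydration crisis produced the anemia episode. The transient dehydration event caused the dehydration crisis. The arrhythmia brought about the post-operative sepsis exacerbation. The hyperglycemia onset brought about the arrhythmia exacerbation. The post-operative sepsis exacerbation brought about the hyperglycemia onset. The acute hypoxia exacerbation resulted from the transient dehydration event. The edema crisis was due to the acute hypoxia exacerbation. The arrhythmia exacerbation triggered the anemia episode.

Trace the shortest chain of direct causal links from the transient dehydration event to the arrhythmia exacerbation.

the transient dehydration event → the acute hypoxia exacerbation
the acute hypoxia exacerbation → the edema crisis
the edema crisis → the post-operative sepsis exacerbation
the post-operative sepsis exacerbation → the hyperglycemia onset
the hyperglycemia onset → the arrhythmia exacerbation
Length: 5 steps.

the transient dehydration event → the acute hypoxia exacerbation → the edema crisis → the post-operative sepsis exacerbation → the hyperglycemia onset → the arrhythmia exacerbation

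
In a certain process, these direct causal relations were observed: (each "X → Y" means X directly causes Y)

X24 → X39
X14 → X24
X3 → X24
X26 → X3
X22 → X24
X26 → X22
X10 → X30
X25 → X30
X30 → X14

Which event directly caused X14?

Upstream contributors include X25, X10, but only X30 feeds directly into X14.

X30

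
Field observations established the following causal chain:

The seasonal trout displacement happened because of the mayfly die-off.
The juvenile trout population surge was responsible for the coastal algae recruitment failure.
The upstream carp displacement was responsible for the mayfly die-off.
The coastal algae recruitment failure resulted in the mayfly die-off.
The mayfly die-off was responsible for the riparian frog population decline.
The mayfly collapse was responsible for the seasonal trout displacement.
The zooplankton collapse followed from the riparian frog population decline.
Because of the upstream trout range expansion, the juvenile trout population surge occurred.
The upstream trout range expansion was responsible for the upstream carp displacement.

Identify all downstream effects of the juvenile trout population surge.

Direct effects: the coastal algae recruitment failure.
2 steps out: the mayfly die-off.
3 steps out: the riparian frog population decline, the seasonal trout displacement.
4 steps out: the zooplankton collapse.
Not reachable from it: the upstream trout range expansion, the upstream carp displacement, the mayfly collapse.

the coastal algae recruitment failure, the mayfly die-off, the riparian frog population decline, the seasonal trout displacement, the zooplankton collapse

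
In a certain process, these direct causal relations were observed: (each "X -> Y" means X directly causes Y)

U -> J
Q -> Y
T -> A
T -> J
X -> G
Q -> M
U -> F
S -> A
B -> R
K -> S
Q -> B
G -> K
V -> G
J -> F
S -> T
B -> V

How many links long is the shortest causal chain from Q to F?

8

Shortest chain: Q → B → V → G → K → S → T → J → F.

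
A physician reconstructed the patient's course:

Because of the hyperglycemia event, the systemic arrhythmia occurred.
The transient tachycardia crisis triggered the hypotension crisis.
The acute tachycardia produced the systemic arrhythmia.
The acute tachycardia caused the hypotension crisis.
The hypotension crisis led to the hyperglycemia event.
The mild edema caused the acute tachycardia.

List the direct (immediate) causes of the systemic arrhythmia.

the acute tachycardia, the hyperglycemia event

Upstream contributors include the transient tachycardia crisis, the mild edema, the hypotension crisis, but only the acute tachycardia, the hyperglycemia event feed directly into the systemic arrhythmia.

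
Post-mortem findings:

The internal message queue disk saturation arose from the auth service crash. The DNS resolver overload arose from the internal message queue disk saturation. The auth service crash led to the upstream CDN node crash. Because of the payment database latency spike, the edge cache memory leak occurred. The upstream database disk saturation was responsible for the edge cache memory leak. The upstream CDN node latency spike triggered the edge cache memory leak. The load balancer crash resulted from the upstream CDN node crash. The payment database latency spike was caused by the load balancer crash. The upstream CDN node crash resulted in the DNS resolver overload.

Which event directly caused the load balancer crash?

Upstream contributors include the auth service crash, but only the upstream CDN node crash feeds directly into the load balancer crash.

the upstream CDN node crash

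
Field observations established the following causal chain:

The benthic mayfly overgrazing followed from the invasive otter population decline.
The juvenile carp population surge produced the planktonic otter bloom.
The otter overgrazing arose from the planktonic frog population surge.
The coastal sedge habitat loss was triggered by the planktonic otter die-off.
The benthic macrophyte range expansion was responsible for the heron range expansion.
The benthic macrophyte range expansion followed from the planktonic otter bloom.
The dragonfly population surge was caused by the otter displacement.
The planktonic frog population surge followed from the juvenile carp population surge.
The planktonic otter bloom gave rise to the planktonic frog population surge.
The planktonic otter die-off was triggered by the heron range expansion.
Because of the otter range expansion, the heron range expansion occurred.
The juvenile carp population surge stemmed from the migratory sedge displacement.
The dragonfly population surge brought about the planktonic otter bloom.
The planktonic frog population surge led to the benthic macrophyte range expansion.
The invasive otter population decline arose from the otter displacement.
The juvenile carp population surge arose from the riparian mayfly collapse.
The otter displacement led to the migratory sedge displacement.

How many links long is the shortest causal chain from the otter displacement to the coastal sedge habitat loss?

6

Shortest chain: the otter displacement → the dragonfly population surge → the planktonic otter bloom → the benthic macrophyte range expansion → the heron range expansion → the planktonic otter die-off → the coastal sedge habitat loss.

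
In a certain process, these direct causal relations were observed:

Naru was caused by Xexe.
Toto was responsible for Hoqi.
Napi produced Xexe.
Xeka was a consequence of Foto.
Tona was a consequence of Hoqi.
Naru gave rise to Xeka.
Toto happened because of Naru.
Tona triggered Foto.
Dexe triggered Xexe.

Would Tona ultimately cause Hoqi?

Tona leads to Foto, Xeka; Hoqi is not among them.

No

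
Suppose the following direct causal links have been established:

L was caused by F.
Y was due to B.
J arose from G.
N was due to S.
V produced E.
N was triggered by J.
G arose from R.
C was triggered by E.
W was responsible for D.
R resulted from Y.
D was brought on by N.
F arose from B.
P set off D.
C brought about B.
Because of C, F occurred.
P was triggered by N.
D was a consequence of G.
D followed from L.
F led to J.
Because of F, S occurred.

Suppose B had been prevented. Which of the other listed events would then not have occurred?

G, R, Y

Downstream of B: Y, R, F, G, S, J, N, L, P, D.
Of those, still caused via another path: F, S, J, N, L, P, D.
The remainder have no surviving cause.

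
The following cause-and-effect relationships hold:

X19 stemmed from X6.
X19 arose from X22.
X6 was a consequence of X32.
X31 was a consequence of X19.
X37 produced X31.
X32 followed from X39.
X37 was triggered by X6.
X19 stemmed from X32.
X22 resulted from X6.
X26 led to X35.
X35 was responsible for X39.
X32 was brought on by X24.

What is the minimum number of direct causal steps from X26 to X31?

Shortest chain: X26 → X35 → X39 → X32 → X19 → X31.

5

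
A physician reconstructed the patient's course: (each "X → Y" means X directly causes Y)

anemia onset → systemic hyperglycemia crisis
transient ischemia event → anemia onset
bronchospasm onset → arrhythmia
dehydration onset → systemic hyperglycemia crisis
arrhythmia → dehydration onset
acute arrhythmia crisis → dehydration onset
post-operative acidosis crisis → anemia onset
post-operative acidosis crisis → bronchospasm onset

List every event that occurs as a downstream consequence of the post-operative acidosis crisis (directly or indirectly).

Direct effects: the bronchospasm onset, the anemia onset.
2 steps out: the arrhythmia, the systemic hyperglycemia crisis.
3 steps out: the dehydration onset.
Not reachable from it: the transient ischemia event, the acute arrhythmia crisis.

the anemia onset, the arrhythmia, the bronchospasm onset, the dehydration onset, the systemic hyperglycemia crisis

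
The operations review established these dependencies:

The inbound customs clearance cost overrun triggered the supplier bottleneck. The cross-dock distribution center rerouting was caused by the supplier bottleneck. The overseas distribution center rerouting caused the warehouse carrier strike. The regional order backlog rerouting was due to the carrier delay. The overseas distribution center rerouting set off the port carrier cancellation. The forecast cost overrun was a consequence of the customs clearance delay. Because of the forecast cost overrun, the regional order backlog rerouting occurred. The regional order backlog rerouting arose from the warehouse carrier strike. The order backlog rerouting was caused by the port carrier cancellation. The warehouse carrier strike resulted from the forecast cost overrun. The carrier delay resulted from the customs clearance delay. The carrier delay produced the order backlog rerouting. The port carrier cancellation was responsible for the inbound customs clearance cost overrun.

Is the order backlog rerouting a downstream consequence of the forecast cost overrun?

The forecast cost overrun leads to the warehouse carrier strike, the regional order backlog rerouting; the order backlog rerouting is not among them.

No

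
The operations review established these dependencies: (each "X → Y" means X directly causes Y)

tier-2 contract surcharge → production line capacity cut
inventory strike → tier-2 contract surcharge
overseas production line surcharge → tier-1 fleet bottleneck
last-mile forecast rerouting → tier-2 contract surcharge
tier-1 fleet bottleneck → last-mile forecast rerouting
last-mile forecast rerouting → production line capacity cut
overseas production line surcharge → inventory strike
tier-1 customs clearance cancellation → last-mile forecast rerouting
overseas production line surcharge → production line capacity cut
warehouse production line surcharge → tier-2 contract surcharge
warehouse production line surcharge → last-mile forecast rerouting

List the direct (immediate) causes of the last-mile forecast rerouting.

the tier-1 customs clearance cancellation, the tier-1 fleet bottleneck, the warehouse production line surcharge

Upstream contributors include the overseas production line surcharge, but only the tier-1 customs clearance cancellation, the tier-1 fleet bottleneck, the warehouse production line surcharge feed directly into the last-mile forecast rerouting.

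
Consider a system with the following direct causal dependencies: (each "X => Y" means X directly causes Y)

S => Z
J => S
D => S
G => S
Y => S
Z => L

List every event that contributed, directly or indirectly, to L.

Immediate cause of L: Z.
Further upstream: D, Y, J, G, S.

D, G, J, S, Y, Z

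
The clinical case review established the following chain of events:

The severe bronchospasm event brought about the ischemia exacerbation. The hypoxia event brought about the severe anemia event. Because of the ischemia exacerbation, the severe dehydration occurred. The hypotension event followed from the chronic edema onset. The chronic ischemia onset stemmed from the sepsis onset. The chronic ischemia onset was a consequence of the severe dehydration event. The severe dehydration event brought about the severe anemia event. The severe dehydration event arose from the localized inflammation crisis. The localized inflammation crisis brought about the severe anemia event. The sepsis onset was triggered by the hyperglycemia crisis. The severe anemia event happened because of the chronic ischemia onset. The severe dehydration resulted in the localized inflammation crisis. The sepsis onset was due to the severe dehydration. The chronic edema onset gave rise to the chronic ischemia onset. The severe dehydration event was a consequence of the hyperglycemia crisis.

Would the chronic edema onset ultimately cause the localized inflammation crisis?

No

The chronic edema onset leads to the hypotension event, the chronic ischemia onset, the severe anemia event; the localized inflammation crisis is not among them.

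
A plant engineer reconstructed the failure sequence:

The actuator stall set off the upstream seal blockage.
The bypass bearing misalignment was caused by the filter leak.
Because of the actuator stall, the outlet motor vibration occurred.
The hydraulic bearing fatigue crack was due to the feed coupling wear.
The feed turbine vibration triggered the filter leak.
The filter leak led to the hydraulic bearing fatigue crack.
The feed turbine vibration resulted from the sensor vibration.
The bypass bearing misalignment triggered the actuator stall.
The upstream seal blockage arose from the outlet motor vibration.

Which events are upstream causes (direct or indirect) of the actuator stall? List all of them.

Immediate cause of the actuator stall: the bypass bearing misalignment.
Further upstream: the sensor vibration, the feed turbine vibration, the filter leak.

the bypass bearing misalignment, the feed turbine vibration, the filter leak, the sensor vibration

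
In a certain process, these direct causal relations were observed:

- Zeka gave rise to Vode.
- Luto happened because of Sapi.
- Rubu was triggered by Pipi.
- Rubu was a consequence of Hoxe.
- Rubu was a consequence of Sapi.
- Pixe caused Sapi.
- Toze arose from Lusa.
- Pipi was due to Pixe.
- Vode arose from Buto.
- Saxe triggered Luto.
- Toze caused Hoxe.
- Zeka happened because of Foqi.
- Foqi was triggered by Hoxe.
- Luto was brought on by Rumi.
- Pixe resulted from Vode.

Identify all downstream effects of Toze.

Foqi, Hoxe, Luto, Pipi, Pixe, Rubu, Sapi, Vode, Zeka

Direct effects: Hoxe.
2 steps out: Foqi, Rubu.
3 steps out: Zeka.
4 steps out: Vode.
5 steps out: Pixe.
6 steps out: Sapi, Pipi.
7 steps out: Luto.
Not reachable from it: Lusa, Buto, Saxe, Rumi.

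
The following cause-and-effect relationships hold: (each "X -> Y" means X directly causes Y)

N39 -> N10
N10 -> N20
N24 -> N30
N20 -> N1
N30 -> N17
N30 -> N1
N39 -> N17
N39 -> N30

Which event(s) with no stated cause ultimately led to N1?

N24, N39

Tracing upstream from N1: N1 ← N30 ← N39.
A separate upstream branch: N1 ← N30 ← N24.
Each of those chain origins has no stated cause.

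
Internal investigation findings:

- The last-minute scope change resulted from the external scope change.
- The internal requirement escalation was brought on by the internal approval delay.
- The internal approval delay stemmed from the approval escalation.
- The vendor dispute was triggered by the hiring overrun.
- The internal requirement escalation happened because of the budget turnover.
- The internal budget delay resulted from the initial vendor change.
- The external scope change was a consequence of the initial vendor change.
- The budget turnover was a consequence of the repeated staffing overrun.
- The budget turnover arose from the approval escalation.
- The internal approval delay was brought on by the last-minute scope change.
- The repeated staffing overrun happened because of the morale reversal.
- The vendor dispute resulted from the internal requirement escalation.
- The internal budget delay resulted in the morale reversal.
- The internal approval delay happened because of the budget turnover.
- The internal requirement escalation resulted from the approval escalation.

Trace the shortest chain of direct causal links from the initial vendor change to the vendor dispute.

the initial vendor change → the external scope change
the external scope change → the last-minute scope change
the last-minute scope change → the internal approval delay
the internal approval delay → the internal requirement escalation
the internal requirement escalation → the vendor dispute
Length: 5 steps.

the initial vendor change → the external scope change → the last-minute scope change → the internal approval delay → the internal requirement escalation → the vendor dispute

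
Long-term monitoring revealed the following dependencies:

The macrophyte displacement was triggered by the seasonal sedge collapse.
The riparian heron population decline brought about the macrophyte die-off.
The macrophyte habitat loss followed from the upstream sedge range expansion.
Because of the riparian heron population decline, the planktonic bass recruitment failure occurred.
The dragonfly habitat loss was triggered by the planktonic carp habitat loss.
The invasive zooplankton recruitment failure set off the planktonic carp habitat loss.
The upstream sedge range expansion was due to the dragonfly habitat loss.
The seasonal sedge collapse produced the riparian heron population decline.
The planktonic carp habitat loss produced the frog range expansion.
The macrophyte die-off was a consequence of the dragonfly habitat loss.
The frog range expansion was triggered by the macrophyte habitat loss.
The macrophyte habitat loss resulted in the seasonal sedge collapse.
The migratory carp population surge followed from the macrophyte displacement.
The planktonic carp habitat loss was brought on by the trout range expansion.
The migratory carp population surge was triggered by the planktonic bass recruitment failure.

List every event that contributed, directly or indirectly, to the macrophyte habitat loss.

Immediate cause of the macrophyte habitat loss: the upstream sedge range expansion.
Further upstream: the trout range expansion, the planktonic carp habitat loss, the dragonfly habitat loss, the invasive zooplankton recruitment failure.

the dragonfly habitat loss, the invasive zooplankton recruitment failure, the planktonic carp habitat loss, the trout range expansion, the upstream sedge range expansion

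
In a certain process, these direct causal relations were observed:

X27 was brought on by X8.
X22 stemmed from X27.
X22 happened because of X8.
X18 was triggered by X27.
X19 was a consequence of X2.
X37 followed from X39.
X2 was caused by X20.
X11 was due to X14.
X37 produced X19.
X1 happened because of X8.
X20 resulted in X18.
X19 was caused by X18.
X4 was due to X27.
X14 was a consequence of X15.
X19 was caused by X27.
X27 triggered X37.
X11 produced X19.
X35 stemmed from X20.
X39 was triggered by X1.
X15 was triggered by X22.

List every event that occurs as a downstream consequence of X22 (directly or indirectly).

X11, X14, X15, X19

Direct effects: X15.
2 steps out: X14.
3 steps out: X11.
4 steps out: X19.
Not reachable from it: X8, X27, X1, X4, X20, X35, X39, X37, X2, X18.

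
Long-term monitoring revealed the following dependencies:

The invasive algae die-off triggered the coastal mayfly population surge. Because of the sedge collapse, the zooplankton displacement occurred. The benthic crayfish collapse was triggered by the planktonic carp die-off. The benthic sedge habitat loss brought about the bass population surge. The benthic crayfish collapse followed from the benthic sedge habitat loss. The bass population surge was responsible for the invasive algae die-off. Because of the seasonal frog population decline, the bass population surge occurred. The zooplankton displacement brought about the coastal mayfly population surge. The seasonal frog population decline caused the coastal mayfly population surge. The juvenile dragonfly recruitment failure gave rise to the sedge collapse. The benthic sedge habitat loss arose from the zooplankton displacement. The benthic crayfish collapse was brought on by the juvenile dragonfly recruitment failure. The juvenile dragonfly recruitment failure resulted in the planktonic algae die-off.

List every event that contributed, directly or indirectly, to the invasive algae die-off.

the bass population surge, the benthic sedge habitat loss, the juvenile dragonfly recruitment failure, the seasonal frog population decline, the sedge collapse, the zooplankton displacement

Immediate cause of the invasive algae die-off: the bass population surge.
Further upstream: the juvenile dragonfly recruitment failure, the sedge collapse, the seasonal frog population decline, the zooplankton displacement, the benthic sedge habitat loss.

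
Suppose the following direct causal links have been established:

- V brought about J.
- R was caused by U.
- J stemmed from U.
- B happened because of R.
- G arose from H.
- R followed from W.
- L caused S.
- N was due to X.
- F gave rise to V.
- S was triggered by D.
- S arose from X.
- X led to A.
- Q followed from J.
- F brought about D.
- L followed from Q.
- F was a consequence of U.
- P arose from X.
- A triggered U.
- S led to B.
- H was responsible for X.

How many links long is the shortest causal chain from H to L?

6

Shortest chain: H → X → A → U → J → Q → L.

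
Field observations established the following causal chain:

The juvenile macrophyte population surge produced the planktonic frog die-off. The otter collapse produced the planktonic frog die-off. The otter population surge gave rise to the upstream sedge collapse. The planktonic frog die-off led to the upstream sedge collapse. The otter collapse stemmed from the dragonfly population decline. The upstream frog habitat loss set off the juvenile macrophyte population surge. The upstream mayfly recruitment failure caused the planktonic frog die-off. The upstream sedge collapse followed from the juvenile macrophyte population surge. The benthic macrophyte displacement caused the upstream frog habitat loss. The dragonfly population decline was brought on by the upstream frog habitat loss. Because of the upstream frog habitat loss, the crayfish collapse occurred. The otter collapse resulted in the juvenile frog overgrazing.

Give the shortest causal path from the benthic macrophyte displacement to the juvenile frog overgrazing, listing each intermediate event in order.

the benthic macrophyte displacement → the upstream frog habitat loss → the dragonfly population decline → the otter collapse → the juvenile frog overgrazing

the benthic macrophyte displacement → the upstream frog habitat loss
the upstream frog habitat loss → the dragonfly population decline
the dragonfly population decline → the otter collapse
the otter collapse → the juvenile frog overgrazing
Length: 4 steps.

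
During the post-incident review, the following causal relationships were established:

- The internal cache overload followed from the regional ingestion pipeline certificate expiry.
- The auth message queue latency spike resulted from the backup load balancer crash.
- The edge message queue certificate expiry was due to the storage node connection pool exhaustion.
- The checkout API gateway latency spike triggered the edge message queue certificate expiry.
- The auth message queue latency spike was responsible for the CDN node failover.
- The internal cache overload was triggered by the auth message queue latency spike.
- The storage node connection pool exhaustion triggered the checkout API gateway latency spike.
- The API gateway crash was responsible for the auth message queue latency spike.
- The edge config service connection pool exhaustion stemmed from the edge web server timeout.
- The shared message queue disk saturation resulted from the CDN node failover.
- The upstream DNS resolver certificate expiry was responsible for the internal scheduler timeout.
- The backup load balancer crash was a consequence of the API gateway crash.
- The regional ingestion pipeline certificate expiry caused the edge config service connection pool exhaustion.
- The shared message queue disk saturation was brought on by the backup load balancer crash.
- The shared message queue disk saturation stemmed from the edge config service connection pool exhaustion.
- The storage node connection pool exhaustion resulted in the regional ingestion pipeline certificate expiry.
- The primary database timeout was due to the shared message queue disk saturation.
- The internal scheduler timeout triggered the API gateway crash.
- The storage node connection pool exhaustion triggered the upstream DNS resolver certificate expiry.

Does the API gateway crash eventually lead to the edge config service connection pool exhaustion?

The API gateway crash leads to the backup load balancer crash, the auth message queue latency spike, the CDN node failover, the internal cache overload, the shared message queue disk saturation, the primary database timeout; the edge config service connection pool exhaustion is not among them.

No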